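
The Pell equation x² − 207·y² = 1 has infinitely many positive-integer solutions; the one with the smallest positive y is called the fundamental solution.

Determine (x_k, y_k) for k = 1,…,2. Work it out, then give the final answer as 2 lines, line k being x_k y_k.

d=207: √d = [14; 2,1,1,2,1,1,2,28] (ℓ=8, even), read p_7/q_7
i=0: a=14 ⇒ p=14, q=1
…
i=2: a=1 ⇒ p=43, q=3
i=3: a=1 ⇒ p=72, q=5
i=4: a=2 ⇒ p=187, q=13
i=5: a=1 ⇒ p=259, q=18
i=6: a=1 ⇒ p=446, q=31
i=7: a=2 ⇒ p=1151, q=80
(x₁, y₁) = (1151, 80);  1151² − 207·80² = 1 ✓
(x_2, y_2) = (1151·1151 + 207·80·80, 1151·80 + 80·1151) = (2649601, 184160)

1151 80
2649601 184160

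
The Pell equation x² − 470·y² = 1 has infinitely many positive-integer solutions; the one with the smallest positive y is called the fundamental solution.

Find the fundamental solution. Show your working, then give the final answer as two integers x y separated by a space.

1691 78

√470 → a₀=21, period (1,2,8,2,1,42); ℓ=6 even so k=5
i=0: a=21 ⇒ p=21, q=1
i=1: a=1 ⇒ p=22, q=1
…
i=3: a=8 ⇒ p=542, q=25
i=4: a=2 ⇒ p=1149, q=53
i=5: a=1 ⇒ p=1691, q=78
fundamental: x₁=1691, y₁=78  (since 2859481 − 470·6084 = 1)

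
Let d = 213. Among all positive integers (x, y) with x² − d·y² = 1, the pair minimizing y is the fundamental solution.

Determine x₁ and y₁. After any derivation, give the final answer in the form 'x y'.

√213 = [14; 1,1,2,6,1,8,1,6,2,1,1,28, …], period ℓ=12 (even) → k=11
a_0=14:  p_0=14·1+0=14,  q_0=14·0+1=1
a_1=1:  p_1=1·14+1=15,  q_1=1·1+0=1
a_2=1:  p_2=1·15+14=29,  q_2=1·1+1=2
…
a_7=1:  p_7=1·4787+540=5327,  q_7=1·328+37=365
a_8=6:  p_8=6·5327+4787=36749,  q_8=6·365+328=2518
…
a_10=1:  p_10=1·78825+36749=115574,  q_10=1·5401+2518=7919
a_11=1:  p_11=1·115574+78825=194399,  q_11=1·7919+5401=13320
fundamental: x₁=194399, y₁=13320  (since 37790971201 − 213·177422400 = 1)

194399 13320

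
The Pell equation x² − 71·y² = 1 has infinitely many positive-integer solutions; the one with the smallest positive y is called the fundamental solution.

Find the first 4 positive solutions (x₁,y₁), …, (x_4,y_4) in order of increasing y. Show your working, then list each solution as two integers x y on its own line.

3480 413
24220799 2874480
168576757560 20006380387
1173294208396801 139244404619040

[8; 2,2,1,7,1,2,2,16] for √71; ℓ=8 ⇒ convergent index 7
step 0: (8, 1)  from 8·(1,0) + (0,1)
step 1: (17, 2)  from 2·(8,1) + (1,0)
step 2: (42, 5)  from 2·(17,2) + (8,1)
step 3: (59, 7)  from 1·(42,5) + (17,2)
step 4: (455, 54)  from 7·(59,7) + (42,5)
step 5: (514, 61)  from 1·(455,54) + (59,7)
step 6: (1483, 176)  from 2·(514,61) + (455,54)
step 7: (3480, 413)  from 2·(1483,176) + (514,61)
→ (3480, 413).  Check: 3480²=12110400, 71·413²=12110399, difference 1.
(x_2, y_2) = (3480·3480 + 71·413·413, 3480·413 + 413·3480) = (24220799, 2874480)
(x_3, y_3) = (3480·24220799 + 71·413·2874480, 3480·2874480 + 413·24220799) = (168576757560, 20006380387)
(x_4, y_4) = (3480·168576757560 + 71·413·20006380387, 3480·20006380387 + 413·168576757560) = (1173294208396801, 139244404619040)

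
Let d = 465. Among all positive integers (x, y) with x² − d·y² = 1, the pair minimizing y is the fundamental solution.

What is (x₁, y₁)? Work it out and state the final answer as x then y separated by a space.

15871 736

√465 = [21; 1,1,3,2,2,2,3,1,1,42, …], period ℓ=10 (even) → k=9
a_0=21:  p_0=21·1+0=21,  q_0=21·0+1=1
a_1=1:  p_1=1·21+1=22,  q_1=1·1+0=1
a_2=1:  p_2=1·22+21=43,  q_2=1·1+1=2
a_3=3:  p_3=3·43+22=151,  q_3=3·2+1=7
a_4=2:  p_4=2·151+43=345,  q_4=2·7+2=16
a_5=2:  p_5=2·345+151=841,  q_5=2·16+7=39
a_6=2:  p_6=2·841+345=2027,  q_6=2·39+16=94
…
a_8=1:  p_8=1·6922+2027=8949,  q_8=1·321+94=415
a_9=1:  p_9=1·8949+6922=15871,  q_9=1·415+321=736
(x₁, y₁) = (15871, 736);  15871² − 465·736² = 1 ✓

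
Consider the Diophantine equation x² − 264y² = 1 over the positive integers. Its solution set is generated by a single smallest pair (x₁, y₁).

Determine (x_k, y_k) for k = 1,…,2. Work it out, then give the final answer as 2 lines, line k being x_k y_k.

[16; 4,32] for √264; ℓ=2 ⇒ convergent index 1
a_0=16:  p_0=16·1+0=16,  q_0=16·0+1=1
a_1=4:  p_1=4·16+1=65,  q_1=4·1+0=4
fundamental: x₁=65, y₁=4  (since 4225 − 264·16 = 1)
(65+4√264)^2 = 8449 + 520√264

65 4
8449 520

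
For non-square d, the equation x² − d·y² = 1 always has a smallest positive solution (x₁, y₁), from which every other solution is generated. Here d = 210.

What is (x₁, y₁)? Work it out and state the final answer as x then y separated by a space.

29 2

d=210: √d = [14; 2,28] (ℓ=2, even), read p_1/q_1
step 0: (14, 1)  from 14·(1,0) + (0,1)
step 1: (29, 2)  from 2·(14,1) + (1,0)
(x₁, y₁) = (29, 2);  29² − 210·2² = 1 ✓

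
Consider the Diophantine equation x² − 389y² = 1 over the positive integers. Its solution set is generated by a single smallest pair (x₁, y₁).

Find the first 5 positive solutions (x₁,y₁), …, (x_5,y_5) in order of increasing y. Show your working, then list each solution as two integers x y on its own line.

d=389: √d = [19; 1,2,1,1,1,1,2,1,38] (ℓ=9, odd), read p_17/q_17
step 0: (19, 1)  from 19·(1,0) + (0,1)
step 1: (20, 1)  from 1·(19,1) + (1,0)
step 2: (59, 3)  from 2·(20,1) + (19,1)
step 3: (79, 4)  from 1·(59,3) + (20,1)
step 4: (138, 7)  from 1·(79,4) + (59,3)
…
step 6: (355, 18)  from 1·(217,11) + (138,7)
step 7: (927, 47)  from 2·(355,18) + (217,11)
…
step 9: (49643, 2517)  from 38·(1282,65) + (927,47)
…
step 11: (151493, 7681)  from 2·(50925,2582) + (49643,2517)
…
step 13: (353911, 17944)  from 1·(202418,10263) + (151493,7681)
…
step 16: (2376809, 120509)  from 2·(910240,46151) + (556329,28207)
step 17: (3287049, 166660)  from 1·(2376809,120509) + (910240,46151)
(x₁, y₁) = (3287049, 166660);  3287049² − 389·166660² = 1 ✓
(x_2, y_2) = (3287049·3287049 + 389·166660·166660, 3287049·166660 + 166660·3287049) = (21609382256801, 1095639172680)
(x_3, y_3) = (3287049·21609382256801 + 389·166660·1095639172680, 3287049·1095639172680 + 166660·21609382256801) = (142062196675667653449, 7202839293837075980)
(x_4, y_4) = (3287049·142062196675667653449 + 389·166660·7202839293837075980, 3287049·7202839293837075980 + 166660·142062196675667653449) = (933930803041091759821507201, 47352171395934637886793360)
(x_5, y_5) = (3287049·933930803041091759821507201 + 389·166660·47352171395934637886793360, 3287049·47352171395934637886793360 + 166660·933930803041091759821507201) = (6139752624410693193862375179426249, 311297815269663908222998617313300)

3287049 166660
21609382256801 1095639172680
142062196675667653449 7202839293837075980
933930803041091759821507201 47352171395934637886793360
6139752624410693193862375179426249 311297815269663908222998617313300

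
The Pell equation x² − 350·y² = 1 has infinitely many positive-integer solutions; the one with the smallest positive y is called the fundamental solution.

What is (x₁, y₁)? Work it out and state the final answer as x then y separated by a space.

d=350: √d = [18; 1,2,2,2,1,36] (ℓ=6, even), read p_5/q_5
a_0=18:  p_0=18·1+0=18,  q_0=18·0+1=1
…
a_2=2:  p_2=2·19+18=56,  q_2=2·1+1=3
a_3=2:  p_3=2·56+19=131,  q_3=2·3+1=7
a_4=2:  p_4=2·131+56=318,  q_4=2·7+3=17
a_5=1:  p_5=1·318+131=449,  q_5=1·17+7=24
fundamental: x₁=449, y₁=24  (since 201601 − 350·576 = 1)

449 24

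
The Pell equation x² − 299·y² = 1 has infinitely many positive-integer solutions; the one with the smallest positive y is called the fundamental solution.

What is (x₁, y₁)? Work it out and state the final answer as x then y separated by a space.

415 24

√299 = [17; 3,2,3,34, …], period ℓ=4 (even) → k=3
a_0=17:  p_0=17·1+0=17,  q_0=17·0+1=1
a_1=3:  p_1=3·17+1=52,  q_1=3·1+0=3
a_2=2:  p_2=2·52+17=121,  q_2=2·3+1=7
a_3=3:  p_3=3·121+52=415,  q_3=3·7+3=24
→ (415, 24).  Check: 415²=172225, 299·24²=172224, difference 1.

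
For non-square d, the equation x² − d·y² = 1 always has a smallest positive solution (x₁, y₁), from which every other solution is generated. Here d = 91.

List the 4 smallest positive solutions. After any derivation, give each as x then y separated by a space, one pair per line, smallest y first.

1574 165
4954951 519420
15598184174 1635133995
49103078824801 5147401296840

√91 = [9; 1,1,5,1,5,1,1,18, …], period ℓ=8 (even) → k=7
i=0: a=9 ⇒ p=9, q=1
i=1: a=1 ⇒ p=10, q=1
…
i=6: a=1 ⇒ p=849, q=89
i=7: a=1 ⇒ p=1574, q=165
→ (1574, 165).  Check: 1574²=2477476, 91·165²=2477475, difference 1.
(1574+165√91)^2 = 4954951 + 519420√91
(1574+165√91)^3 = 15598184174 + 1635133995√91
(1574+165√91)^4 = 49103078824801 + 5147401296840√91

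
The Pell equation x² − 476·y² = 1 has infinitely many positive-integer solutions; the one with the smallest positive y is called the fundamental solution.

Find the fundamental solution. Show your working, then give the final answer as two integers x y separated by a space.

√476 = [21; 1,4,2,10,2,4,1,42, …], period ℓ=8 (even) → k=7
a_0=21:  p_0=21·1+0=21,  q_0=21·0+1=1
a_1=1:  p_1=1·21+1=22,  q_1=1·1+0=1
a_2=4:  p_2=4·22+21=109,  q_2=4·1+1=5
a_3=2:  p_3=2·109+22=240,  q_3=2·5+1=11
a_4=10:  p_4=10·240+109=2509,  q_4=10·11+5=115
…
a_6=4:  p_6=4·5258+2509=23541,  q_6=4·241+115=1079
a_7=1:  p_7=1·23541+5258=28799,  q_7=1·1079+241=1320
(x₁, y₁) = (28799, 1320);  28799² − 476·1320² = 1 ✓

28799 1320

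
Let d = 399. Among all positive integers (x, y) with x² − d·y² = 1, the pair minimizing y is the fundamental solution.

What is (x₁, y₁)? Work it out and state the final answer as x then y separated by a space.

20 1

[19; 1,38] for √399; ℓ=2 ⇒ convergent index 1
a_0=19:  p_0=19·1+0=19,  q_0=19·0+1=1
a_1=1:  p_1=1·19+1=20,  q_1=1·1+0=1
fundamental: x₁=20, y₁=1  (since 400 − 399·1 = 1)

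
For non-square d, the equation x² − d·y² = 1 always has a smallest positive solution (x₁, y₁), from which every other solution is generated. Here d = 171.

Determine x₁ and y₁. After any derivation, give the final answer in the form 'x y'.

170 13

[13; 13,26] for √171; ℓ=2 ⇒ convergent index 1
step 0: (13, 1)  from 13·(1,0) + (0,1)
step 1: (170, 13)  from 13·(13,1) + (1,0)
(x₁, y₁) = (170, 13);  170² − 171·13² = 1 ✓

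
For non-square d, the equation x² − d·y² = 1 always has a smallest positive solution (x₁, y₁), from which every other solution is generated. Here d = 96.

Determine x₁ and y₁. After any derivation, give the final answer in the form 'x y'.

[9; 1,3,1,18] for √96; ℓ=4 ⇒ convergent index 3
i=0: a=9 ⇒ p=9, q=1
…
i=2: a=3 ⇒ p=39, q=4
i=3: a=1 ⇒ p=49, q=5
(x₁, y₁) = (49, 5);  49² − 96·5² = 1 ✓

49 5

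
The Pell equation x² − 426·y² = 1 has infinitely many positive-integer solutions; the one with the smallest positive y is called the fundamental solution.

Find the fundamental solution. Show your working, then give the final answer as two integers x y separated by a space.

d=426: √d = [20; 1,1,1,3,2,6,2,3,1,1,1,40] (ℓ=12, even), read p_11/q_11
a_0=20:  p_0=20·1+0=20,  q_0=20·0+1=1
…
a_3=1:  p_3=1·41+21=62,  q_3=1·2+1=3
a_4=3:  p_4=3·62+41=227,  q_4=3·3+2=11
a_5=2:  p_5=2·227+62=516,  q_5=2·11+3=25
…
a_7=2:  p_7=2·3323+516=7162,  q_7=2·161+25=347
…
a_9=1:  p_9=1·24809+7162=31971,  q_9=1·1202+347=1549
a_10=1:  p_10=1·31971+24809=56780,  q_10=1·1549+1202=2751
a_11=1:  p_11=1·56780+31971=88751,  q_11=1·2751+1549=4300
(x₁, y₁) = (88751, 4300);  88751² − 426·4300² = 1 ✓

88751 4300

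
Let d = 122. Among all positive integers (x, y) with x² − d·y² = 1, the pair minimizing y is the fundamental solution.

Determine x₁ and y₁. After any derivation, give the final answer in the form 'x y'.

243 22

√122 → a₀=11, period (22); ℓ=1 odd so k=1
step 0: (11, 1)  from 11·(1,0) + (0,1)
step 1: (243, 22)  from 22·(11,1) + (1,0)
→ (243, 22).  Check: 243²=59049, 122·22²=59048, difference 1.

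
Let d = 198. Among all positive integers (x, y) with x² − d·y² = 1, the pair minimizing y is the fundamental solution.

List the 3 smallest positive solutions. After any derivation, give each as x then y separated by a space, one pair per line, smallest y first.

√198 = [14; 14,28, …], period ℓ=2 (even) → k=1
k=0  a_k=14  p_k/q_k = 14/1
k=1  a_k=14  p_k/q_k = 197/14
fundamental: x₁=197, y₁=14  (since 38809 − 198·196 = 1)
(x_2, y_2) = (197·197 + 198·14·14, 197·14 + 14·197) = (77617, 5516)
(x_3, y_3) = (197·77617 + 198·14·5516, 197·5516 + 14·77617) = (30580901, 2173290)

197 14
77617 5516
30580901 2173290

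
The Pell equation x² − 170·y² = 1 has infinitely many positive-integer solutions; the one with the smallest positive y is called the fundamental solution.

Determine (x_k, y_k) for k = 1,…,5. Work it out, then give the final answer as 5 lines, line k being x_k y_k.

339 26
229841 17628
155831859 11951758
105653770561 8103274296
71633100608499 5494008020930

d=170: √d = [13; 26] (ℓ=1, odd), read p_1/q_1
a_0=13:  p_0=13·1+0=13,  q_0=13·0+1=1
a_1=26:  p_1=26·13+1=339,  q_1=26·1+0=26
fundamental: x₁=339, y₁=26  (since 114921 − 170·676 = 1)
k=2:  x_2 = 339·339+170·26·26 = 229841,  y_2 = 339·26+26·339 = 17628
k=3:  x_3 = 339·229841+170·26·17628 = 155831859,  y_3 = 339·17628+26·229841 = 11951758
k=4:  x_4 = 339·155831859+170·26·11951758 = 105653770561,  y_4 = 339·11951758+26·155831859 = 8103274296
k=5:  x_5 = 339·105653770561+170·26·8103274296 = 71633100608499,  y_5 = 339·8103274296+26·105653770561 = 5494008020930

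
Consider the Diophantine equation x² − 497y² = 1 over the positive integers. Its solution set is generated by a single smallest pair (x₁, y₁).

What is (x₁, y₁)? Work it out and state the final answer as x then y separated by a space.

[22; 3,2,2,5,6,5,2,2,3,44] for √497; ℓ=10 ⇒ convergent index 9
a_0=22:  p_0=22·1+0=22,  q_0=22·0+1=1
a_1=3:  p_1=3·22+1=67,  q_1=3·1+0=3
a_2=2:  p_2=2·67+22=156,  q_2=2·3+1=7
…
a_5=6:  p_5=6·2051+379=12685,  q_5=6·92+17=569
…
a_7=2:  p_7=2·65476+12685=143637,  q_7=2·2937+569=6443
a_8=2:  p_8=2·143637+65476=352750,  q_8=2·6443+2937=15823
a_9=3:  p_9=3·352750+143637=1201887,  q_9=3·15823+6443=53912
fundamental: x₁=1201887, y₁=53912  (since 1444532360769 − 497·2906503744 = 1)

1201887 53912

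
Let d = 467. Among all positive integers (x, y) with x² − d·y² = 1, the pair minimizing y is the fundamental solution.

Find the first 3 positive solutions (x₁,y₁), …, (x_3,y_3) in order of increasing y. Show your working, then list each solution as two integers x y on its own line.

1625626 75225
5285319783751 244575431700
17183906517558380626 795176361465413175

√467 → a₀=21, period (1,1,1,1,3,…,1,1,42); ℓ=14 even so k=13
a_0=21:  p_0=21·1+0=21,  q_0=21·0+1=1
…
a_3=1:  p_3=1·43+22=65,  q_3=1·2+1=3
…
a_6=3:  p_6=3·389+108=1275,  q_6=3·18+5=59
a_7=21:  p_7=21·1275+389=27164,  q_7=21·59+18=1257
a_8=3:  p_8=3·27164+1275=82767,  q_8=3·1257+59=3830
a_9=3:  p_9=3·82767+27164=275465,  q_9=3·3830+1257=12747
…
a_11=1:  p_11=1·358232+275465=633697,  q_11=1·16577+12747=29324
a_12=1:  p_12=1·633697+358232=991929,  q_12=1·29324+16577=45901
a_13=1:  p_13=1·991929+633697=1625626,  q_13=1·45901+29324=75225
→ (1625626, 75225).  Check: 1625626²=2642659891876, 467·75225²=2642659891875, difference 1.
(x_2, y_2) = (1625626·1625626 + 467·75225·75225, 1625626·75225 + 75225·1625626) = (5285319783751, 244575431700)
(x_3, y_3) = (1625626·5285319783751 + 467·75225·244575431700, 1625626·244575431700 + 75225·5285319783751) = (17183906517558380626, 795176361465413175)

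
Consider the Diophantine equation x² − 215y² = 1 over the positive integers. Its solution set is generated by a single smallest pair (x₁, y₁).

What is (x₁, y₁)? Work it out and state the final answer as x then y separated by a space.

d=215: √d = [14; 1,1,1,28] (ℓ=4, even), read p_3/q_3
a_0=14:  p_0=14·1+0=14,  q_0=14·0+1=1
a_1=1:  p_1=1·14+1=15,  q_1=1·1+0=1
a_2=1:  p_2=1·15+14=29,  q_2=1·1+1=2
a_3=1:  p_3=1·29+15=44,  q_3=1·2+1=3
(x₁, y₁) = (44, 3);  44² − 215·3² = 1 ✓

44 3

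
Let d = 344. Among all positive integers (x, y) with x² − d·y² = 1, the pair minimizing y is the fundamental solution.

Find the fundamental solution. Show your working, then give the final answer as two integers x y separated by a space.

√344 = [18; 1,1,4,1,3,1,4,1,1,36, …], period ℓ=10 (even) → k=9
i=0: a=18 ⇒ p=18, q=1
i=1: a=1 ⇒ p=19, q=1
i=2: a=1 ⇒ p=37, q=2
…
i=6: a=1 ⇒ p=983, q=53
i=7: a=4 ⇒ p=4711, q=254
i=8: a=1 ⇒ p=5694, q=307
i=9: a=1 ⇒ p=10405, q=561
→ (10405, 561).  Check: 10405²=108264025, 344·561²=108264024, difference 1.

10405 561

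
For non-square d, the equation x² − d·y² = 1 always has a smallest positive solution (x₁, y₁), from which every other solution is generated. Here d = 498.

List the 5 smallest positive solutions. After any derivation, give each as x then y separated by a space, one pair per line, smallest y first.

√498 → a₀=22, period (3,6,22,6,3,44); ℓ=6 even so k=5
i=0: a=22 ⇒ p=22, q=1
i=1: a=3 ⇒ p=67, q=3
…
i=3: a=22 ⇒ p=9395, q=421
i=4: a=6 ⇒ p=56794, q=2545
i=5: a=3 ⇒ p=179777, q=8056
(x₁, y₁) = (179777, 8056);  179777² − 498·8056² = 1 ✓
(x_2, y_2) = (179777·179777 + 498·8056·8056, 179777·8056 + 8056·179777) = (64639539457, 2896567024)
(x_3, y_3) = (179777·64639539457 + 498·8056·2896567024, 179777·2896567024 + 8056·64639539457) = (23241404969742401, 1041472259739240)
(x_4, y_4) = (179777·23241404969742401 + 498·8056·1041472259739240, 179777·1041472259739240 + 8056·23241404969742401) = (8356540122426119709697, 374465516875386131936)
(x_5, y_5) = (179777·8356540122426119709697 + 498·8056·374465516875386131936, 179777·374465516875386131936 + 8056·8356540122426119709697) = (3004627427155559641130652737, 134640574453571113022377304)

179777 8056
64639539457 2896567024
23241404969742401 1041472259739240
8356540122426119709697 374465516875386131936
3004627427155559641130652737 134640574453571113022377304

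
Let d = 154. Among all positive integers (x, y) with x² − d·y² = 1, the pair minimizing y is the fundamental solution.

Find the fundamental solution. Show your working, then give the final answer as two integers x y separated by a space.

d=154: √d = [12; 2,2,3,1,2,1,3,2,2,24] (ℓ=10, even), read p_9/q_9
a_0=12:  p_0=12·1+0=12,  q_0=12·0+1=1
a_1=2:  p_1=2·12+1=25,  q_1=2·1+0=2
…
a_3=3:  p_3=3·62+25=211,  q_3=3·5+2=17
…
a_5=2:  p_5=2·273+211=757,  q_5=2·22+17=61
a_6=1:  p_6=1·757+273=1030,  q_6=1·61+22=83
…
a_8=2:  p_8=2·3847+1030=8724,  q_8=2·310+83=703
a_9=2:  p_9=2·8724+3847=21295,  q_9=2·703+310=1716
→ (21295, 1716).  Check: 21295²=453477025, 154·1716²=453477024, difference 1.

21295 1716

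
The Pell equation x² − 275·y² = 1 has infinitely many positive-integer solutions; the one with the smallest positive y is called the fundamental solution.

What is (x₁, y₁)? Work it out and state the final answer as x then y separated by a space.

199 12

d=275: √d = [16; 1,1,2,1,1,32] (ℓ=6, even), read p_5/q_5
step 0: (16, 1)  from 16·(1,0) + (0,1)
step 1: (17, 1)  from 1·(16,1) + (1,0)
…
step 4: (116, 7)  from 1·(83,5) + (33,2)
step 5: (199, 12)  from 1·(116,7) + (83,5)
(x₁, y₁) = (199, 12);  199² − 275·12² = 1 ✓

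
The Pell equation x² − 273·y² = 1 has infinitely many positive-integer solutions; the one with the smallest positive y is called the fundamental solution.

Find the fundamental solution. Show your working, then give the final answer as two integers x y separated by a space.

727 44

[16; 1,1,10,1,1,32] for √273; ℓ=6 ⇒ convergent index 5
i=0: a=16 ⇒ p=16, q=1
…
i=2: a=1 ⇒ p=33, q=2
…
i=4: a=1 ⇒ p=380, q=23
i=5: a=1 ⇒ p=727, q=44
(x₁, y₁) = (727, 44);  727² − 273·44² = 1 ✓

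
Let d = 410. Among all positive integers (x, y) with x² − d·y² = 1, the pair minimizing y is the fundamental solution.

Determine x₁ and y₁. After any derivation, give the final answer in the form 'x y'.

81 4

√410 = [20; 4,40, …], period ℓ=2 (even) → k=1
a_0=20:  p_0=20·1+0=20,  q_0=20·0+1=1
a_1=4:  p_1=4·20+1=81,  q_1=4·1+0=4
→ (81, 4).  Check: 81²=6561, 410·4²=6560, difference 1.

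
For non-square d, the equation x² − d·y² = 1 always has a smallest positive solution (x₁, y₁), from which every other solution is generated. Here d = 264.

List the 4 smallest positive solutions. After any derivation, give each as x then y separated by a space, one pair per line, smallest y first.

65 4
8449 520
1098305 67596
142771201 8786960

d=264: √d = [16; 4,32] (ℓ=2, even), read p_1/q_1
step 0: (16, 1)  from 16·(1,0) + (0,1)
step 1: (65, 4)  from 4·(16,1) + (1,0)
fundamental: x₁=65, y₁=4  (since 4225 − 264·16 = 1)
n=2: (65,4)∘(65,4) = (65·65+264·4·4, 65·4+4·65) = (8449,520)
n=3: (8449,520)∘(65,4) = (65·8449+264·4·520, 65·520+4·8449) = (1098305,67596)
n=4: (1098305,67596)∘(65,4) = (65·1098305+264·4·67596, 65·67596+4·1098305) = (142771201,8786960)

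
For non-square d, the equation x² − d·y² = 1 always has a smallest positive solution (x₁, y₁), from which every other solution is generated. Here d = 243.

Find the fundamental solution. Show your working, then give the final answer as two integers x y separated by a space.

70226 4505

[15; 1,1,2,3,15,3,2,1,1,30] for √243; ℓ=10 ⇒ convergent index 9
k=0  a_k=15  p_k/q_k = 15/1
…
k=2  a_k=1  p_k/q_k = 31/2
…
k=6  a_k=3  p_k/q_k = 12424/797
…
k=8  a_k=1  p_k/q_k = 41325/2651
k=9  a_k=1  p_k/q_k = 70226/4505
(x₁, y₁) = (70226, 4505);  70226² − 243·4505² = 1 ✓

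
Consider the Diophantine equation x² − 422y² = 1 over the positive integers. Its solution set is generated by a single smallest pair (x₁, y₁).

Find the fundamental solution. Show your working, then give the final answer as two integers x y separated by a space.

7022501 341850

d=422: √d = [20; 1,1,5,2,1,…,1,1,40] (ℓ=14, even), read p_13/q_13
k=0  a_k=20  p_k/q_k = 20/1
k=1  a_k=1  p_k/q_k = 21/1
…
k=3  a_k=5  p_k/q_k = 226/11
…
k=8  a_k=3  p_k/q_k = 163807/7974
…
k=10  a_k=2  p_k/q_k = 598859/29152
k=11  a_k=5  p_k/q_k = 3211821/156349
k=12  a_k=1  p_k/q_k = 3810680/185501
k=13  a_k=1  p_k/q_k = 7022501/341850
fundamental: x₁=7022501, y₁=341850  (since 49315520295001 − 422·116861422500 = 1)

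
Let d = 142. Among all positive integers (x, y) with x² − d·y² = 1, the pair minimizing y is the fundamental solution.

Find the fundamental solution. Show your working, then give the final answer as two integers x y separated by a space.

[11; 1,10,1,22] for √142; ℓ=4 ⇒ convergent index 3
a_0=11:  p_0=11·1+0=11,  q_0=11·0+1=1
a_1=1:  p_1=1·11+1=12,  q_1=1·1+0=1
a_2=10:  p_2=10·12+11=131,  q_2=10·1+1=11
a_3=1:  p_3=1·131+12=143,  q_3=1·11+1=12
fundamental: x₁=143, y₁=12  (since 20449 − 142·144 = 1)

143 12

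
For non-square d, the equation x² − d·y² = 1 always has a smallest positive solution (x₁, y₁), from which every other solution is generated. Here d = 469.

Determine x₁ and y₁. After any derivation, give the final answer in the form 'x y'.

√469 → a₀=21, period (1,1,1,10,6,10,1,1,1,42); ℓ=10 even so k=9
a_0=21:  p_0=21·1+0=21,  q_0=21·0+1=1
a_1=1:  p_1=1·21+1=22,  q_1=1·1+0=1
a_2=1:  p_2=1·22+21=43,  q_2=1·1+1=2
a_3=1:  p_3=1·43+22=65,  q_3=1·2+1=3
a_4=10:  p_4=10·65+43=693,  q_4=10·3+2=32
…
a_7=1:  p_7=1·42923+4223=47146,  q_7=1·1982+195=2177
a_8=1:  p_8=1·47146+42923=90069,  q_8=1·2177+1982=4159
a_9=1:  p_9=1·90069+47146=137215,  q_9=1·4159+2177=6336
→ (137215, 6336).  Check: 137215²=18827956225, 469·6336²=18827956224, difference 1.

137215 6336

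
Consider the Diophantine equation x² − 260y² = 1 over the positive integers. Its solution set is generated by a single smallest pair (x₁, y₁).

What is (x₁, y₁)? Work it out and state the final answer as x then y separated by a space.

√260 = [16; 8,32, …], period ℓ=2 (even) → k=1
i=0: a=16 ⇒ p=16, q=1
i=1: a=8 ⇒ p=129, q=8
fundamental: x₁=129, y₁=8  (since 16641 − 260·64 = 1)

129 8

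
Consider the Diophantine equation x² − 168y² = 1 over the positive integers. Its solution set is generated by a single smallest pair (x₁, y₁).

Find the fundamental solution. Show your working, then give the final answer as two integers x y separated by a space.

13 1

√168 → a₀=12, period (1,24); ℓ=2 even so k=1
k=0  a_k=12  p_k/q_k = 12/1
k=1  a_k=1  p_k/q_k = 13/1
→ (13, 1).  Check: 13²=169, 168·1²=168, difference 1.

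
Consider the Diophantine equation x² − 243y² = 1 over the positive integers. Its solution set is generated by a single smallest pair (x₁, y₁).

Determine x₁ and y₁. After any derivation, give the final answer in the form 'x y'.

d=243: √d = [15; 1,1,2,3,15,3,2,1,1,30] (ℓ=10, even), read p_9/q_9
step 0: (15, 1)  from 15·(1,0) + (0,1)
…
step 5: (4053, 260)  from 15·(265,17) + (78,5)
…
step 8: (41325, 2651)  from 1·(28901,1854) + (12424,797)
step 9: (70226, 4505)  from 1·(41325,2651) + (28901,1854)
(x₁, y₁) = (70226, 4505);  70226² − 243·4505² = 1 ✓

70226 4505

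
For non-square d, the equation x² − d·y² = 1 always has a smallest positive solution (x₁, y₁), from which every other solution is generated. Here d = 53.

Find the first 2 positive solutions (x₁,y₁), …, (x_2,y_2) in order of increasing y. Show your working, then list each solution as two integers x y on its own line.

√53 → a₀=7, period (3,1,1,3,14); ℓ=5 odd so k=9
a_0=7:  p_0=7·1+0=7,  q_0=7·0+1=1
a_1=3:  p_1=3·7+1=22,  q_1=3·1+0=3
…
a_3=1:  p_3=1·29+22=51,  q_3=1·4+3=7
…
a_6=3:  p_6=3·2599+182=7979,  q_6=3·357+25=1096
a_7=1:  p_7=1·7979+2599=10578,  q_7=1·1096+357=1453
a_8=1:  p_8=1·10578+7979=18557,  q_8=1·1453+1096=2549
a_9=3:  p_9=3·18557+10578=66249,  q_9=3·2549+1453=9100
(x₁, y₁) = (66249, 9100);  66249² − 53·9100² = 1 ✓
n=2: (66249,9100)∘(66249,9100) = (66249·66249+53·9100·9100, 66249·9100+9100·66249) = (8777860001,1205731800)

66249 9100
8777860001 1205731800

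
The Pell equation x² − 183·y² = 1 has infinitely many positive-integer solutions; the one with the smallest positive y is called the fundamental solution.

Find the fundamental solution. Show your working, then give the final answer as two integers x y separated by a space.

487 36

√183 → a₀=13, period (1,1,8,1,1,26); ℓ=6 even so k=5
a_0=13:  p_0=13·1+0=13,  q_0=13·0+1=1
a_1=1:  p_1=1·13+1=14,  q_1=1·1+0=1
a_2=1:  p_2=1·14+13=27,  q_2=1·1+1=2
…
a_4=1:  p_4=1·230+27=257,  q_4=1·17+2=19
a_5=1:  p_5=1·257+230=487,  q_5=1·19+17=36
fundamental: x₁=487, y₁=36  (since 237169 − 183·1296 = 1)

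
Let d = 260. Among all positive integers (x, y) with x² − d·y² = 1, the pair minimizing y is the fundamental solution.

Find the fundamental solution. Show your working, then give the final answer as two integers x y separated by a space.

d=260: √d = [16; 8,32] (ℓ=2, even), read p_1/q_1
a_0=16:  p_0=16·1+0=16,  q_0=16·0+1=1
a_1=8:  p_1=8·16+1=129,  q_1=8·1+0=8
→ (129, 8).  Check: 129²=16641, 260·8²=16640, difference 1.

129 8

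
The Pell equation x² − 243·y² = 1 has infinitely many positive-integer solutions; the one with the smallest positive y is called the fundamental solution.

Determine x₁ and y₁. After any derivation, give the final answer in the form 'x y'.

[15; 1,1,2,3,15,3,2,1,1,30] for √243; ℓ=10 ⇒ convergent index 9
step 0: (15, 1)  from 15·(1,0) + (0,1)
…
step 2: (31, 2)  from 1·(16,1) + (15,1)
…
step 5: (4053, 260)  from 15·(265,17) + (78,5)
…
step 8: (41325, 2651)  from 1·(28901,1854) + (12424,797)
step 9: (70226, 4505)  from 1·(41325,2651) + (28901,1854)
fundamental: x₁=70226, y₁=4505  (since 4931691076 − 243·20295025 = 1)

70226 4505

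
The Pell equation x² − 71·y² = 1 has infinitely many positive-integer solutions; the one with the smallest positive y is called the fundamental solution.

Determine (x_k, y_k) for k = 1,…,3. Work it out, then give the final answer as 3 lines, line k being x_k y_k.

3480 413
24220799 2874480
168576757560 20006380387

√71 = [8; 2,2,1,7,1,2,2,16, …], period ℓ=8 (even) → k=7
step 0: (8, 1)  from 8·(1,0) + (0,1)
step 1: (17, 2)  from 2·(8,1) + (1,0)
…
step 3: (59, 7)  from 1·(42,5) + (17,2)
step 4: (455, 54)  from 7·(59,7) + (42,5)
step 5: (514, 61)  from 1·(455,54) + (59,7)
step 6: (1483, 176)  from 2·(514,61) + (455,54)
step 7: (3480, 413)  from 2·(1483,176) + (514,61)
(x₁, y₁) = (3480, 413);  3480² − 71·413² = 1 ✓
n=2: (3480,413)∘(3480,413) = (3480·3480+71·413·413, 3480·413+413·3480) = (24220799,2874480)
n=3: (24220799,2874480)∘(3480,413) = (3480·24220799+71·413·2874480, 3480·2874480+413·24220799) = (168576757560,20006380387)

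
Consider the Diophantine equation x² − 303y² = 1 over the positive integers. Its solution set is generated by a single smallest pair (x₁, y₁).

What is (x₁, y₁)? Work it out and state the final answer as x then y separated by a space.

2524 145

[17; 2,2,5,2,2,34] for √303; ℓ=6 ⇒ convergent index 5
step 0: (17, 1)  from 17·(1,0) + (0,1)
…
step 3: (470, 27)  from 5·(87,5) + (35,2)
step 4: (1027, 59)  from 2·(470,27) + (87,5)
step 5: (2524, 145)  from 2·(1027,59) + (470,27)
(x₁, y₁) = (2524, 145);  2524² − 303·145² = 1 ✓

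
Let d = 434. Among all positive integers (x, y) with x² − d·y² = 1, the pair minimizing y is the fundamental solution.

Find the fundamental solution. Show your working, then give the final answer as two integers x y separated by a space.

[20; 1,4,1,40] for √434; ℓ=4 ⇒ convergent index 3
step 0: (20, 1)  from 20·(1,0) + (0,1)
step 1: (21, 1)  from 1·(20,1) + (1,0)
step 2: (104, 5)  from 4·(21,1) + (20,1)
step 3: (125, 6)  from 1·(104,5) + (21,1)
→ (125, 6).  Check: 125²=15625, 434·6²=15624, difference 1.

125 6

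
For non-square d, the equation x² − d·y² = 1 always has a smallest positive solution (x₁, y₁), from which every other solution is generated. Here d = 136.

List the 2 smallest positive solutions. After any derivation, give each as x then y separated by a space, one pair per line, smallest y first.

d=136: √d = [11; 1,1,1,22] (ℓ=4, even), read p_3/q_3
a_0=11:  p_0=11·1+0=11,  q_0=11·0+1=1
a_1=1:  p_1=1·11+1=12,  q_1=1·1+0=1
a_2=1:  p_2=1·12+11=23,  q_2=1·1+1=2
a_3=1:  p_3=1·23+12=35,  q_3=1·2+1=3
(x₁, y₁) = (35, 3);  35² − 136·3² = 1 ✓
k=2:  x_2 = 35·35+136·3·3 = 2449,  y_2 = 35·3+3·35 = 210

35 3
2449 210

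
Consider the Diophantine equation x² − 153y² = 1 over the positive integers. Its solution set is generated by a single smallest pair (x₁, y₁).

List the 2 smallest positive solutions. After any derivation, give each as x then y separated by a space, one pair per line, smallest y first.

2177 176
9478657 766304

√153 = [12; 2,1,2,2,2,1,2,24, …], period ℓ=8 (even) → k=7
a_0=12:  p_0=12·1+0=12,  q_0=12·0+1=1
a_1=2:  p_1=2·12+1=25,  q_1=2·1+0=2
…
a_3=2:  p_3=2·37+25=99,  q_3=2·3+2=8
a_4=2:  p_4=2·99+37=235,  q_4=2·8+3=19
a_5=2:  p_5=2·235+99=569,  q_5=2·19+8=46
a_6=1:  p_6=1·569+235=804,  q_6=1·46+19=65
a_7=2:  p_7=2·804+569=2177,  q_7=2·65+46=176
fundamental: x₁=2177, y₁=176  (since 4739329 − 153·30976 = 1)
n=2: (2177,176)∘(2177,176) = (2177·2177+153·176·176, 2177·176+176·2177) = (9478657,766304)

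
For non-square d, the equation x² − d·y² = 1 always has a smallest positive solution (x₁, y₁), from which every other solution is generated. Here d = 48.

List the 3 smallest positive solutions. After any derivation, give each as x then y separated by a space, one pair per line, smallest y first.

7 1
97 14
1351 195

√48 = [6; 1,12, …], period ℓ=2 (even) → k=1
i=0: a=6 ⇒ p=6, q=1
i=1: a=1 ⇒ p=7, q=1
(x₁, y₁) = (7, 1);  7² − 48·1² = 1 ✓
n=2: (7,1)∘(7,1) = (7·7+48·1·1, 7·1+1·7) = (97,14)
n=3: (97,14)∘(7,1) = (7·97+48·1·14, 7·14+1·97) = (1351,195)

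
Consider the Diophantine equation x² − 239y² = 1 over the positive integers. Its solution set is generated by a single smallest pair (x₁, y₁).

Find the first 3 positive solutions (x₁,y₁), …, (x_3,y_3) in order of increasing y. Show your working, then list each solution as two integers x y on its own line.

√239 → a₀=15, period (2,5,1,2,4,15,4,2,1,5,2,30); ℓ=12 even so k=11
i=0: a=15 ⇒ p=15, q=1
…
i=2: a=5 ⇒ p=170, q=11
…
i=4: a=2 ⇒ p=572, q=37
…
i=6: a=15 ⇒ p=37907, q=2452
i=7: a=4 ⇒ p=154117, q=9969
…
i=10: a=5 ⇒ p=2847431, q=184185
i=11: a=2 ⇒ p=6195120, q=400729
(x₁, y₁) = (6195120, 400729);  6195120² − 239·400729² = 1 ✓
n=2: (6195120,400729)∘(6195120,400729) = (6195120·6195120+239·400729·400729, 6195120·400729+400729·6195120) = (76759023628799,4965128484960)
n=3: (76759023628799,4965128484960)∘(6195120,400729) = (6195120·76759023628799+239·400729·4965128484960, 6195120·4965128484960+400729·76759023628799) = (951062724926484326640,61519133559490389671)

6195120 400729
76759023628799 4965128484960
951062724926484326640 61519133559490389671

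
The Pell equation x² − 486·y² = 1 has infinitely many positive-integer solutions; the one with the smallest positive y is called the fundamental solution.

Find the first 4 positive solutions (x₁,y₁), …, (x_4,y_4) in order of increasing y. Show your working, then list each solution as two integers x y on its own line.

485 22
470449 21340
456335045 20699778
442644523201 20078763320

[22; 22,44] for √486; ℓ=2 ⇒ convergent index 1
i=0: a=22 ⇒ p=22, q=1
i=1: a=22 ⇒ p=485, q=22
(x₁, y₁) = (485, 22);  485² − 486·22² = 1 ✓
n=2: (485,22)∘(485,22) = (485·485+486·22·22, 485·22+22·485) = (470449,21340)
n=3: (470449,21340)∘(485,22) = (485·470449+486·22·21340, 485·21340+22·470449) = (456335045,20699778)
n=4: (456335045,20699778)∘(485,22) = (485·456335045+486·22·20699778, 485·20699778+22·456335045) = (442644523201,20078763320)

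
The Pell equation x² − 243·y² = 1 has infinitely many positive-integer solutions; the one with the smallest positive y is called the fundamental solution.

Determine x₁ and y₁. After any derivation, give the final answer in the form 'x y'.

d=243: √d = [15; 1,1,2,3,15,3,2,1,1,30] (ℓ=10, even), read p_9/q_9
k=0  a_k=15  p_k/q_k = 15/1
…
k=8  a_k=1  p_k/q_k = 41325/2651
k=9  a_k=1  p_k/q_k = 70226/4505
fundamental: x₁=70226, y₁=4505  (since 4931691076 − 243·20295025 = 1)

70226 4505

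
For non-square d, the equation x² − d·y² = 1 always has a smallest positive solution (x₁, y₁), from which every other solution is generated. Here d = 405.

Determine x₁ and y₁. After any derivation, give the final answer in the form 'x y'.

161 8

[20; 8,40] for √405; ℓ=2 ⇒ convergent index 1
step 0: (20, 1)  from 20·(1,0) + (0,1)
step 1: (161, 8)  from 8·(20,1) + (1,0)
fundamental: x₁=161, y₁=8  (since 25921 − 405·64 = 1)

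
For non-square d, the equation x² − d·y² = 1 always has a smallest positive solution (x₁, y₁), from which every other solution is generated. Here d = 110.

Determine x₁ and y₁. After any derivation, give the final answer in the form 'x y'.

d=110: √d = [10; 2,20] (ℓ=2, even), read p_1/q_1
step 0: (10, 1)  from 10·(1,0) + (0,1)
step 1: (21, 2)  from 2·(10,1) + (1,0)
fundamental: x₁=21, y₁=2  (since 441 − 110·4 = 1)

21 2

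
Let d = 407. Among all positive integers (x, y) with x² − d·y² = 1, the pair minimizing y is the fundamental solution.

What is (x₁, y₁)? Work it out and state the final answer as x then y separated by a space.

2663 132

√407 = [20; 5,1,2,1,5,40, …], period ℓ=6 (even) → k=5
step 0: (20, 1)  from 20·(1,0) + (0,1)
step 1: (101, 5)  from 5·(20,1) + (1,0)
step 2: (121, 6)  from 1·(101,5) + (20,1)
step 3: (343, 17)  from 2·(121,6) + (101,5)
step 4: (464, 23)  from 1·(343,17) + (121,6)
step 5: (2663, 132)  from 5·(464,23) + (343,17)
fundamental: x₁=2663, y₁=132  (since 7091569 − 407·17424 = 1)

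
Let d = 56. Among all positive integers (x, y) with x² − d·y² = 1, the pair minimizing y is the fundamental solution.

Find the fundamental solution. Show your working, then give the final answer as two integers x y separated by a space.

√56 → a₀=7, period (2,14); ℓ=2 even so k=1
k=0  a_k=7  p_k/q_k = 7/1
k=1  a_k=2  p_k/q_k = 15/2
fundamental: x₁=15, y₁=2  (since 225 − 56·4 = 1)

15 2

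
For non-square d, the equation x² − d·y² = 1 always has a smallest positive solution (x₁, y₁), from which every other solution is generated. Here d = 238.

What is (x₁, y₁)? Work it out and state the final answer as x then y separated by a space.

11663 756

√238 → a₀=15, period (2,2,1,14,1,2,2,30); ℓ=8 even so k=7
a_0=15:  p_0=15·1+0=15,  q_0=15·0+1=1
…
a_2=2:  p_2=2·31+15=77,  q_2=2·2+1=5
a_3=1:  p_3=1·77+31=108,  q_3=1·5+2=7
a_4=14:  p_4=14·108+77=1589,  q_4=14·7+5=103
a_5=1:  p_5=1·1589+108=1697,  q_5=1·103+7=110
a_6=2:  p_6=2·1697+1589=4983,  q_6=2·110+103=323
a_7=2:  p_7=2·4983+1697=11663,  q_7=2·323+110=756
→ (11663, 756).  Check: 11663²=136025569, 238·756²=136025568, difference 1.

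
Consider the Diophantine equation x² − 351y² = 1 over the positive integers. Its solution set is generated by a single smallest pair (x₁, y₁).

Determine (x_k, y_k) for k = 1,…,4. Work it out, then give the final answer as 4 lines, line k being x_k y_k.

d=351: √d = [18; 1,2,1,3,2,2,2,3,1,2,1,36] (ℓ=12, even), read p_11/q_11
a_0=18:  p_0=18·1+0=18,  q_0=18·0+1=1
a_1=1:  p_1=1·18+1=19,  q_1=1·1+0=1
a_2=2:  p_2=2·19+18=56,  q_2=2·1+1=3
a_3=1:  p_3=1·56+19=75,  q_3=1·3+1=4
a_4=3:  p_4=3·75+56=281,  q_4=3·4+3=15
a_5=2:  p_5=2·281+75=637,  q_5=2·15+4=34
a_6=2:  p_6=2·637+281=1555,  q_6=2·34+15=83
…
a_8=3:  p_8=3·3747+1555=12796,  q_8=3·200+83=683
a_9=1:  p_9=1·12796+3747=16543,  q_9=1·683+200=883
a_10=2:  p_10=2·16543+12796=45882,  q_10=2·883+683=2449
a_11=1:  p_11=1·45882+16543=62425,  q_11=1·2449+883=3332
→ (62425, 3332).  Check: 62425²=3896880625, 351·3332²=3896880624, difference 1.
(x_2, y_2) = (62425·62425 + 351·3332·3332, 62425·3332 + 3332·62425) = (7793761249, 416000200)
(x_3, y_3) = (62425·7793761249 + 351·3332·416000200, 62425·416000200 + 3332·7793761249) = (973051091875225, 51937624966668)
(x_4, y_4) = (62425·973051091875225 + 351·3332·51937624966668, 62425·51937624966668 + 3332·973051091875225) = (121485428812828080001, 6484412476672499600)

62425 3332
7793761249 416000200
973051091875225 51937624966668
121485428812828080001 6484412476672499600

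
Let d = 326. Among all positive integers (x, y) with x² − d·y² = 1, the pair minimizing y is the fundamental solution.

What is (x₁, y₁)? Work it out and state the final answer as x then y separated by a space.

√326 → a₀=18, period (18,36); ℓ=2 even so k=1
step 0: (18, 1)  from 18·(1,0) + (0,1)
step 1: (325, 18)  from 18·(18,1) + (1,0)
→ (325, 18).  Check: 325²=105625, 326·18²=105624, difference 1.

325 18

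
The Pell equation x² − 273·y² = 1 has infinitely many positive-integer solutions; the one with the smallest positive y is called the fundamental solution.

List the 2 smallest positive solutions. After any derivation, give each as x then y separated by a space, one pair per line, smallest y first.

d=273: √d = [16; 1,1,10,1,1,32] (ℓ=6, even), read p_5/q_5
k=0  a_k=16  p_k/q_k = 16/1
…
k=2  a_k=1  p_k/q_k = 33/2
k=3  a_k=10  p_k/q_k = 347/21
k=4  a_k=1  p_k/q_k = 380/23
k=5  a_k=1  p_k/q_k = 727/44
(x₁, y₁) = (727, 44);  727² − 273·44² = 1 ✓
n=2: (727,44)∘(727,44) = (727·727+273·44·44, 727·44+44·727) = (1057057,63976)

727 44
1057057 63976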